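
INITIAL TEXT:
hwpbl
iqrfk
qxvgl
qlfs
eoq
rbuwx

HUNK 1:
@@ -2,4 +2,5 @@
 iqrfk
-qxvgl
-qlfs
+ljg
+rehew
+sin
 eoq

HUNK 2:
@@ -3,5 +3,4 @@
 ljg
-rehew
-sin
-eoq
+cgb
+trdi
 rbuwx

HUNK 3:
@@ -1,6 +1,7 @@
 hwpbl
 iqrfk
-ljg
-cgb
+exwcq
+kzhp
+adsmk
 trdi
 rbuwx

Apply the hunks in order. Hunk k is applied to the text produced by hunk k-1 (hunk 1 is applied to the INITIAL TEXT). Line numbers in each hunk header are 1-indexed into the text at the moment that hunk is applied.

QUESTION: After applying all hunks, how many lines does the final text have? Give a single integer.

Answer: 7

Derivation:
Hunk 1: at line 2 remove [qxvgl,qlfs] add [ljg,rehew,sin] -> 7 lines: hwpbl iqrfk ljg rehew sin eoq rbuwx
Hunk 2: at line 3 remove [rehew,sin,eoq] add [cgb,trdi] -> 6 lines: hwpbl iqrfk ljg cgb trdi rbuwx
Hunk 3: at line 1 remove [ljg,cgb] add [exwcq,kzhp,adsmk] -> 7 lines: hwpbl iqrfk exwcq kzhp adsmk trdi rbuwx
Final line count: 7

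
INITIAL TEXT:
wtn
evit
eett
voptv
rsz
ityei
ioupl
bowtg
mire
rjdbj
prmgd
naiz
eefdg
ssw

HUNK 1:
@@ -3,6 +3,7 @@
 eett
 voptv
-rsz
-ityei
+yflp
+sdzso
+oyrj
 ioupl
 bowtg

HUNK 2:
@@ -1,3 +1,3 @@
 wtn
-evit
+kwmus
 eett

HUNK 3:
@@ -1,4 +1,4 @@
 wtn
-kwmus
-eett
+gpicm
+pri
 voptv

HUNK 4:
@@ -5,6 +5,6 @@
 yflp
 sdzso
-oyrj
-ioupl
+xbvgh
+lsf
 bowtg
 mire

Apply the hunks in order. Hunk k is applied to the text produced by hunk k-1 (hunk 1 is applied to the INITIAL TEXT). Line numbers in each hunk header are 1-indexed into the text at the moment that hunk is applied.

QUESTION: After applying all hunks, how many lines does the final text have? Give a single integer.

Hunk 1: at line 3 remove [rsz,ityei] add [yflp,sdzso,oyrj] -> 15 lines: wtn evit eett voptv yflp sdzso oyrj ioupl bowtg mire rjdbj prmgd naiz eefdg ssw
Hunk 2: at line 1 remove [evit] add [kwmus] -> 15 lines: wtn kwmus eett voptv yflp sdzso oyrj ioupl bowtg mire rjdbj prmgd naiz eefdg ssw
Hunk 3: at line 1 remove [kwmus,eett] add [gpicm,pri] -> 15 lines: wtn gpicm pri voptv yflp sdzso oyrj ioupl bowtg mire rjdbj prmgd naiz eefdg ssw
Hunk 4: at line 5 remove [oyrj,ioupl] add [xbvgh,lsf] -> 15 lines: wtn gpicm pri voptv yflp sdzso xbvgh lsf bowtg mire rjdbj prmgd naiz eefdg ssw
Final line count: 15

Answer: 15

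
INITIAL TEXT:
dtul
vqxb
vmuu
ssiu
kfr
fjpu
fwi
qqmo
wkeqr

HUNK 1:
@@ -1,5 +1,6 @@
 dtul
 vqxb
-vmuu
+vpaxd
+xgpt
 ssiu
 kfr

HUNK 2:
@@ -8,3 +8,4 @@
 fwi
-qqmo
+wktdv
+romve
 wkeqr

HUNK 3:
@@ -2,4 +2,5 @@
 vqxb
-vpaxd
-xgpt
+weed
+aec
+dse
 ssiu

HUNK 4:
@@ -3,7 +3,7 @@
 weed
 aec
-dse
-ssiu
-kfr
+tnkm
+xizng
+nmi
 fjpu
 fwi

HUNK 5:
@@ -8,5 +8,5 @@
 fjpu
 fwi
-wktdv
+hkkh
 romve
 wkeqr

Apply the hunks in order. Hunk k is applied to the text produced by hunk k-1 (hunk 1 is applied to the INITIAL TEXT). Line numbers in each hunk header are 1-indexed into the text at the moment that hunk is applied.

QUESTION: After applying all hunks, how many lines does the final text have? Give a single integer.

Hunk 1: at line 1 remove [vmuu] add [vpaxd,xgpt] -> 10 lines: dtul vqxb vpaxd xgpt ssiu kfr fjpu fwi qqmo wkeqr
Hunk 2: at line 8 remove [qqmo] add [wktdv,romve] -> 11 lines: dtul vqxb vpaxd xgpt ssiu kfr fjpu fwi wktdv romve wkeqr
Hunk 3: at line 2 remove [vpaxd,xgpt] add [weed,aec,dse] -> 12 lines: dtul vqxb weed aec dse ssiu kfr fjpu fwi wktdv romve wkeqr
Hunk 4: at line 3 remove [dse,ssiu,kfr] add [tnkm,xizng,nmi] -> 12 lines: dtul vqxb weed aec tnkm xizng nmi fjpu fwi wktdv romve wkeqr
Hunk 5: at line 8 remove [wktdv] add [hkkh] -> 12 lines: dtul vqxb weed aec tnkm xizng nmi fjpu fwi hkkh romve wkeqr
Final line count: 12

Answer: 12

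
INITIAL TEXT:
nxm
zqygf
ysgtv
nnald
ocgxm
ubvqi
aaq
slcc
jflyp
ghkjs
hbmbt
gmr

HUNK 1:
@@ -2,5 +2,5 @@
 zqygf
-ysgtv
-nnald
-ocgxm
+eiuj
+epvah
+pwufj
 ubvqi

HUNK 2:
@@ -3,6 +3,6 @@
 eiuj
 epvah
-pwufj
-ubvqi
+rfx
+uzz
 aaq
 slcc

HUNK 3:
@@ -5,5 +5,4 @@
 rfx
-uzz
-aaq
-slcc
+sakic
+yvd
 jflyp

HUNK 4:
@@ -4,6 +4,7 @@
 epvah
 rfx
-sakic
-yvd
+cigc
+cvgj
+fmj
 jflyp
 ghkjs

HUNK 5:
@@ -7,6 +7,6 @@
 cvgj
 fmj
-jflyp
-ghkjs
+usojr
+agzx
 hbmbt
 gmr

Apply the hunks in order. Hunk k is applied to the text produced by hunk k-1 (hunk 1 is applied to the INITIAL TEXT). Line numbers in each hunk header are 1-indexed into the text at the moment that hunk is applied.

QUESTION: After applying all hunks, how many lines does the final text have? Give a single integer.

Answer: 12

Derivation:
Hunk 1: at line 2 remove [ysgtv,nnald,ocgxm] add [eiuj,epvah,pwufj] -> 12 lines: nxm zqygf eiuj epvah pwufj ubvqi aaq slcc jflyp ghkjs hbmbt gmr
Hunk 2: at line 3 remove [pwufj,ubvqi] add [rfx,uzz] -> 12 lines: nxm zqygf eiuj epvah rfx uzz aaq slcc jflyp ghkjs hbmbt gmr
Hunk 3: at line 5 remove [uzz,aaq,slcc] add [sakic,yvd] -> 11 lines: nxm zqygf eiuj epvah rfx sakic yvd jflyp ghkjs hbmbt gmr
Hunk 4: at line 4 remove [sakic,yvd] add [cigc,cvgj,fmj] -> 12 lines: nxm zqygf eiuj epvah rfx cigc cvgj fmj jflyp ghkjs hbmbt gmr
Hunk 5: at line 7 remove [jflyp,ghkjs] add [usojr,agzx] -> 12 lines: nxm zqygf eiuj epvah rfx cigc cvgj fmj usojr agzx hbmbt gmr
Final line count: 12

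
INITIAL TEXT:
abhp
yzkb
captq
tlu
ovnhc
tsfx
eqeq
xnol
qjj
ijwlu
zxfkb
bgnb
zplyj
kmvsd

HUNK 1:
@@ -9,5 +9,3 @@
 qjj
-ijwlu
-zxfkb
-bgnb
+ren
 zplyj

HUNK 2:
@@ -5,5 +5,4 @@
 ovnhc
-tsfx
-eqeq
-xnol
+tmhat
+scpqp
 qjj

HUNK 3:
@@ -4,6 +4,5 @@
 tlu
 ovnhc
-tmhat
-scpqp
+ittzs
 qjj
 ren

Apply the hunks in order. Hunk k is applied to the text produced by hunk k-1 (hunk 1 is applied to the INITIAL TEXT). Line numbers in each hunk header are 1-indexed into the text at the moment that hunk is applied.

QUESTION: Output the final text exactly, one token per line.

Answer: abhp
yzkb
captq
tlu
ovnhc
ittzs
qjj
ren
zplyj
kmvsd

Derivation:
Hunk 1: at line 9 remove [ijwlu,zxfkb,bgnb] add [ren] -> 12 lines: abhp yzkb captq tlu ovnhc tsfx eqeq xnol qjj ren zplyj kmvsd
Hunk 2: at line 5 remove [tsfx,eqeq,xnol] add [tmhat,scpqp] -> 11 lines: abhp yzkb captq tlu ovnhc tmhat scpqp qjj ren zplyj kmvsd
Hunk 3: at line 4 remove [tmhat,scpqp] add [ittzs] -> 10 lines: abhp yzkb captq tlu ovnhc ittzs qjj ren zplyj kmvsd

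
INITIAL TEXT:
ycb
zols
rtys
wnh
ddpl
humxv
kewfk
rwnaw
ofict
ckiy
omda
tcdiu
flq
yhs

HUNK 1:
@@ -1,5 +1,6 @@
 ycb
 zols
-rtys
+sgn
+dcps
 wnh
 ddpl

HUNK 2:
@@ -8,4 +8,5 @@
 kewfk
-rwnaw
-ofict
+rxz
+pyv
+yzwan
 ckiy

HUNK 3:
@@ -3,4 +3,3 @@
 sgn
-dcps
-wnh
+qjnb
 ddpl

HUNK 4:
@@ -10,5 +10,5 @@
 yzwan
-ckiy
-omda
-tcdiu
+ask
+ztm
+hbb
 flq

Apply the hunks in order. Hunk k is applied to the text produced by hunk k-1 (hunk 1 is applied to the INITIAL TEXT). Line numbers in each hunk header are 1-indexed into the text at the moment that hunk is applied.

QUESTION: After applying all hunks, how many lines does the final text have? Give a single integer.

Answer: 15

Derivation:
Hunk 1: at line 1 remove [rtys] add [sgn,dcps] -> 15 lines: ycb zols sgn dcps wnh ddpl humxv kewfk rwnaw ofict ckiy omda tcdiu flq yhs
Hunk 2: at line 8 remove [rwnaw,ofict] add [rxz,pyv,yzwan] -> 16 lines: ycb zols sgn dcps wnh ddpl humxv kewfk rxz pyv yzwan ckiy omda tcdiu flq yhs
Hunk 3: at line 3 remove [dcps,wnh] add [qjnb] -> 15 lines: ycb zols sgn qjnb ddpl humxv kewfk rxz pyv yzwan ckiy omda tcdiu flq yhs
Hunk 4: at line 10 remove [ckiy,omda,tcdiu] add [ask,ztm,hbb] -> 15 lines: ycb zols sgn qjnb ddpl humxv kewfk rxz pyv yzwan ask ztm hbb flq yhs
Final line count: 15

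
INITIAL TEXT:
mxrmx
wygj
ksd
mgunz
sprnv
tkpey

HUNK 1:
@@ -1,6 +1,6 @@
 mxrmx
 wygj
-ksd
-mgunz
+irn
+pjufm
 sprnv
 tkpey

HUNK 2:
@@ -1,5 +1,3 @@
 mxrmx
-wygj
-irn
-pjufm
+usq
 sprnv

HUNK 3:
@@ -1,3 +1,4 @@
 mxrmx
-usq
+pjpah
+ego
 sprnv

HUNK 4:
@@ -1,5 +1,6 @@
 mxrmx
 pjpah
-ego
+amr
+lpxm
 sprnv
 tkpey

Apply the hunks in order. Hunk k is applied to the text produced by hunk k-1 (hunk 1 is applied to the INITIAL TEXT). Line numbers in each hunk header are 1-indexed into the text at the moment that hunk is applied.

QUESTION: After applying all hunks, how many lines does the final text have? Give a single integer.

Hunk 1: at line 1 remove [ksd,mgunz] add [irn,pjufm] -> 6 lines: mxrmx wygj irn pjufm sprnv tkpey
Hunk 2: at line 1 remove [wygj,irn,pjufm] add [usq] -> 4 lines: mxrmx usq sprnv tkpey
Hunk 3: at line 1 remove [usq] add [pjpah,ego] -> 5 lines: mxrmx pjpah ego sprnv tkpey
Hunk 4: at line 1 remove [ego] add [amr,lpxm] -> 6 lines: mxrmx pjpah amr lpxm sprnv tkpey
Final line count: 6

Answer: 6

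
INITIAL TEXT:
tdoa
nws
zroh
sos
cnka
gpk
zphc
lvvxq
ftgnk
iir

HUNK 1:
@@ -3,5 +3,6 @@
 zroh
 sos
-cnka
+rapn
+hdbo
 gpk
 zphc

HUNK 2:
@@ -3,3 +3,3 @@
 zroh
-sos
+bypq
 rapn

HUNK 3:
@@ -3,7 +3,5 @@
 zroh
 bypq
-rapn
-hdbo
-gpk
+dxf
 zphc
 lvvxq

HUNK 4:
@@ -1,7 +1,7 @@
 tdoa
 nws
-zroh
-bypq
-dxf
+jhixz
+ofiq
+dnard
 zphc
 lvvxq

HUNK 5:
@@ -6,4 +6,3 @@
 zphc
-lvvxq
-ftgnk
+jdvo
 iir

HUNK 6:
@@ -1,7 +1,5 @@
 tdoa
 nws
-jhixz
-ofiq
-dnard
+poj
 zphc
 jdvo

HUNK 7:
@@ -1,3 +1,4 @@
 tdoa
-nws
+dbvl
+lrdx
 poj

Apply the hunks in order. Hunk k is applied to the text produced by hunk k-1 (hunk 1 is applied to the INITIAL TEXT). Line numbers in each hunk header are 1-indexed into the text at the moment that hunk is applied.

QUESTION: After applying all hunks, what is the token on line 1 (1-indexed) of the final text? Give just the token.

Answer: tdoa

Derivation:
Hunk 1: at line 3 remove [cnka] add [rapn,hdbo] -> 11 lines: tdoa nws zroh sos rapn hdbo gpk zphc lvvxq ftgnk iir
Hunk 2: at line 3 remove [sos] add [bypq] -> 11 lines: tdoa nws zroh bypq rapn hdbo gpk zphc lvvxq ftgnk iir
Hunk 3: at line 3 remove [rapn,hdbo,gpk] add [dxf] -> 9 lines: tdoa nws zroh bypq dxf zphc lvvxq ftgnk iir
Hunk 4: at line 1 remove [zroh,bypq,dxf] add [jhixz,ofiq,dnard] -> 9 lines: tdoa nws jhixz ofiq dnard zphc lvvxq ftgnk iir
Hunk 5: at line 6 remove [lvvxq,ftgnk] add [jdvo] -> 8 lines: tdoa nws jhixz ofiq dnard zphc jdvo iir
Hunk 6: at line 1 remove [jhixz,ofiq,dnard] add [poj] -> 6 lines: tdoa nws poj zphc jdvo iir
Hunk 7: at line 1 remove [nws] add [dbvl,lrdx] -> 7 lines: tdoa dbvl lrdx poj zphc jdvo iir
Final line 1: tdoa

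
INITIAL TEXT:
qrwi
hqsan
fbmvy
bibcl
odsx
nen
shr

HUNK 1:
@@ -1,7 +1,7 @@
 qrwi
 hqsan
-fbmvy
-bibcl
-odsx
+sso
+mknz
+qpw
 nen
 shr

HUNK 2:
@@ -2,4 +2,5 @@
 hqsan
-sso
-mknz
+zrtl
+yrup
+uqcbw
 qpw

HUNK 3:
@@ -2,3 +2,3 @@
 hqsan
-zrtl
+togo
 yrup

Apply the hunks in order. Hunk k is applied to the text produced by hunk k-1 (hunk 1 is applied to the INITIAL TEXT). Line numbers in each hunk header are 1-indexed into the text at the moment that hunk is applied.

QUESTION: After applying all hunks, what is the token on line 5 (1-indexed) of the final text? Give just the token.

Answer: uqcbw

Derivation:
Hunk 1: at line 1 remove [fbmvy,bibcl,odsx] add [sso,mknz,qpw] -> 7 lines: qrwi hqsan sso mknz qpw nen shr
Hunk 2: at line 2 remove [sso,mknz] add [zrtl,yrup,uqcbw] -> 8 lines: qrwi hqsan zrtl yrup uqcbw qpw nen shr
Hunk 3: at line 2 remove [zrtl] add [togo] -> 8 lines: qrwi hqsan togo yrup uqcbw qpw nen shr
Final line 5: uqcbw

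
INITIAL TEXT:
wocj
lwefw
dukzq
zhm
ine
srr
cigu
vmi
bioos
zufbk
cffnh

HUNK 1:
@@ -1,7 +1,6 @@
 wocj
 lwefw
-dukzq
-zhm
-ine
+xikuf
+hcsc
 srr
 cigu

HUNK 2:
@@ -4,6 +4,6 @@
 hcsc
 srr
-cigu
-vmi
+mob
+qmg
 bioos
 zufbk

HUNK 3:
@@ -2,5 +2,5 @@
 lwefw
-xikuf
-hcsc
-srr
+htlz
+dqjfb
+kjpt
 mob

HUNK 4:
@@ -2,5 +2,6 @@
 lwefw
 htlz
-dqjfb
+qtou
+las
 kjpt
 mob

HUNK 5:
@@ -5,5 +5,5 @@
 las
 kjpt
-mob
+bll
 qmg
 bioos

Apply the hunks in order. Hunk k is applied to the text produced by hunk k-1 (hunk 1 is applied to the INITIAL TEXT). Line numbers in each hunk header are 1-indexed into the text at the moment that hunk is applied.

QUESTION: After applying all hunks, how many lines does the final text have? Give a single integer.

Hunk 1: at line 1 remove [dukzq,zhm,ine] add [xikuf,hcsc] -> 10 lines: wocj lwefw xikuf hcsc srr cigu vmi bioos zufbk cffnh
Hunk 2: at line 4 remove [cigu,vmi] add [mob,qmg] -> 10 lines: wocj lwefw xikuf hcsc srr mob qmg bioos zufbk cffnh
Hunk 3: at line 2 remove [xikuf,hcsc,srr] add [htlz,dqjfb,kjpt] -> 10 lines: wocj lwefw htlz dqjfb kjpt mob qmg bioos zufbk cffnh
Hunk 4: at line 2 remove [dqjfb] add [qtou,las] -> 11 lines: wocj lwefw htlz qtou las kjpt mob qmg bioos zufbk cffnh
Hunk 5: at line 5 remove [mob] add [bll] -> 11 lines: wocj lwefw htlz qtou las kjpt bll qmg bioos zufbk cffnh
Final line count: 11

Answer: 11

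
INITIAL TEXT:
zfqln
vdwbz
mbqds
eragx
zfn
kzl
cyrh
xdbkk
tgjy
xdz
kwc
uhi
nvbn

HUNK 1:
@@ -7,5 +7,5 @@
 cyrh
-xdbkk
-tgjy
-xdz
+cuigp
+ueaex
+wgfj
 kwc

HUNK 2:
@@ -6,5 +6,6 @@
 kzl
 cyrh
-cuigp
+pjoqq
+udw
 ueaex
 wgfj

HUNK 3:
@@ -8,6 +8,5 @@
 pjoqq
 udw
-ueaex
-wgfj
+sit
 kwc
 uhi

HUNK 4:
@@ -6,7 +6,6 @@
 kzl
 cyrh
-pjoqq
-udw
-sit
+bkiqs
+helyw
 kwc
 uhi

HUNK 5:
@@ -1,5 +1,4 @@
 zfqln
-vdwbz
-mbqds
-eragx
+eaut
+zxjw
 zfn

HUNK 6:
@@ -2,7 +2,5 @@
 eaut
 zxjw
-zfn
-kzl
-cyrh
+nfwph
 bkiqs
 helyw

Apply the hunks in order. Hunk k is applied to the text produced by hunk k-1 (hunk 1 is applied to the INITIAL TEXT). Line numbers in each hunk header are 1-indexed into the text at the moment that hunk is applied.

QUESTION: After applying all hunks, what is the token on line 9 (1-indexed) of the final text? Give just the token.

Hunk 1: at line 7 remove [xdbkk,tgjy,xdz] add [cuigp,ueaex,wgfj] -> 13 lines: zfqln vdwbz mbqds eragx zfn kzl cyrh cuigp ueaex wgfj kwc uhi nvbn
Hunk 2: at line 6 remove [cuigp] add [pjoqq,udw] -> 14 lines: zfqln vdwbz mbqds eragx zfn kzl cyrh pjoqq udw ueaex wgfj kwc uhi nvbn
Hunk 3: at line 8 remove [ueaex,wgfj] add [sit] -> 13 lines: zfqln vdwbz mbqds eragx zfn kzl cyrh pjoqq udw sit kwc uhi nvbn
Hunk 4: at line 6 remove [pjoqq,udw,sit] add [bkiqs,helyw] -> 12 lines: zfqln vdwbz mbqds eragx zfn kzl cyrh bkiqs helyw kwc uhi nvbn
Hunk 5: at line 1 remove [vdwbz,mbqds,eragx] add [eaut,zxjw] -> 11 lines: zfqln eaut zxjw zfn kzl cyrh bkiqs helyw kwc uhi nvbn
Hunk 6: at line 2 remove [zfn,kzl,cyrh] add [nfwph] -> 9 lines: zfqln eaut zxjw nfwph bkiqs helyw kwc uhi nvbn
Final line 9: nvbn

Answer: nvbn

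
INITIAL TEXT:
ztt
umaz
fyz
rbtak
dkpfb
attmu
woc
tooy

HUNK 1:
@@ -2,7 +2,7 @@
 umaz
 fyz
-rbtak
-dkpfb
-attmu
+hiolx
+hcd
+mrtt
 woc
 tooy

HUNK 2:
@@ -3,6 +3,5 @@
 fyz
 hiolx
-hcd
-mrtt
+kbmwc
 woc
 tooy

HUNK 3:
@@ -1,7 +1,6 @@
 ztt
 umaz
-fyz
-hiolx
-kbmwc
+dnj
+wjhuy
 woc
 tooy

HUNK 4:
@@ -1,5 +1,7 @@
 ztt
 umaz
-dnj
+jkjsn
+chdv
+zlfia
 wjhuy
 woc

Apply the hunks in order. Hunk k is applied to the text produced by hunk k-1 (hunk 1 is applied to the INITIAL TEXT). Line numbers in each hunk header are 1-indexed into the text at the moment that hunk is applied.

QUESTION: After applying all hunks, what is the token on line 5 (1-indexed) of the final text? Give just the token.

Hunk 1: at line 2 remove [rbtak,dkpfb,attmu] add [hiolx,hcd,mrtt] -> 8 lines: ztt umaz fyz hiolx hcd mrtt woc tooy
Hunk 2: at line 3 remove [hcd,mrtt] add [kbmwc] -> 7 lines: ztt umaz fyz hiolx kbmwc woc tooy
Hunk 3: at line 1 remove [fyz,hiolx,kbmwc] add [dnj,wjhuy] -> 6 lines: ztt umaz dnj wjhuy woc tooy
Hunk 4: at line 1 remove [dnj] add [jkjsn,chdv,zlfia] -> 8 lines: ztt umaz jkjsn chdv zlfia wjhuy woc tooy
Final line 5: zlfia

Answer: zlfia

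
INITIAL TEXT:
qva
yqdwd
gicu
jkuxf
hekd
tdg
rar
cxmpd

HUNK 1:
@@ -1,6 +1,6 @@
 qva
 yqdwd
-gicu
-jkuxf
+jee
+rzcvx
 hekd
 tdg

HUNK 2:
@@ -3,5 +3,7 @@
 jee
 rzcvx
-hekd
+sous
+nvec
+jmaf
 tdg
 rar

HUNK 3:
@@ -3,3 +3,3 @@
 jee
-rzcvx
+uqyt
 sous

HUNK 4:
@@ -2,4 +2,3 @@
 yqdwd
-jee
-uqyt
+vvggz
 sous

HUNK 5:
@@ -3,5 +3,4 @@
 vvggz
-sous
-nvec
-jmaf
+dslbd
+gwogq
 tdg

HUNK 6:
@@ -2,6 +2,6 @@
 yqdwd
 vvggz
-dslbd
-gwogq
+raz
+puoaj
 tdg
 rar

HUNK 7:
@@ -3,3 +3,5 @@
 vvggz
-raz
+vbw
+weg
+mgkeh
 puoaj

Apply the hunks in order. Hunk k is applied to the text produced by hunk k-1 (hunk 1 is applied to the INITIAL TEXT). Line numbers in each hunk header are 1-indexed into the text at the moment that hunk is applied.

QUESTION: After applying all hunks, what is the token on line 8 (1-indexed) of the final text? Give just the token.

Answer: tdg

Derivation:
Hunk 1: at line 1 remove [gicu,jkuxf] add [jee,rzcvx] -> 8 lines: qva yqdwd jee rzcvx hekd tdg rar cxmpd
Hunk 2: at line 3 remove [hekd] add [sous,nvec,jmaf] -> 10 lines: qva yqdwd jee rzcvx sous nvec jmaf tdg rar cxmpd
Hunk 3: at line 3 remove [rzcvx] add [uqyt] -> 10 lines: qva yqdwd jee uqyt sous nvec jmaf tdg rar cxmpd
Hunk 4: at line 2 remove [jee,uqyt] add [vvggz] -> 9 lines: qva yqdwd vvggz sous nvec jmaf tdg rar cxmpd
Hunk 5: at line 3 remove [sous,nvec,jmaf] add [dslbd,gwogq] -> 8 lines: qva yqdwd vvggz dslbd gwogq tdg rar cxmpd
Hunk 6: at line 2 remove [dslbd,gwogq] add [raz,puoaj] -> 8 lines: qva yqdwd vvggz raz puoaj tdg rar cxmpd
Hunk 7: at line 3 remove [raz] add [vbw,weg,mgkeh] -> 10 lines: qva yqdwd vvggz vbw weg mgkeh puoaj tdg rar cxmpd
Final line 8: tdg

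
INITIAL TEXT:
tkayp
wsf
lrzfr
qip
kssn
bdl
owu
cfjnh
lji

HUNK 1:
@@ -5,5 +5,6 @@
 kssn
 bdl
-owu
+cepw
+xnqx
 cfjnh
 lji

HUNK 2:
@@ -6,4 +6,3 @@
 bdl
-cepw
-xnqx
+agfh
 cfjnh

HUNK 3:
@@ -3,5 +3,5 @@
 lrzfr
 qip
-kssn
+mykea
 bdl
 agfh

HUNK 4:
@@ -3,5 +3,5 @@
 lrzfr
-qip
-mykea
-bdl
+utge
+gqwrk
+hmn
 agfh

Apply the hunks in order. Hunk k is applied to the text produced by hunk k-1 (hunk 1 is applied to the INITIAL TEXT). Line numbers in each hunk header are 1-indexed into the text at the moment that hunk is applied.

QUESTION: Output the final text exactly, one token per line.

Hunk 1: at line 5 remove [owu] add [cepw,xnqx] -> 10 lines: tkayp wsf lrzfr qip kssn bdl cepw xnqx cfjnh lji
Hunk 2: at line 6 remove [cepw,xnqx] add [agfh] -> 9 lines: tkayp wsf lrzfr qip kssn bdl agfh cfjnh lji
Hunk 3: at line 3 remove [kssn] add [mykea] -> 9 lines: tkayp wsf lrzfr qip mykea bdl agfh cfjnh lji
Hunk 4: at line 3 remove [qip,mykea,bdl] add [utge,gqwrk,hmn] -> 9 lines: tkayp wsf lrzfr utge gqwrk hmn agfh cfjnh lji

Answer: tkayp
wsf
lrzfr
utge
gqwrk
hmn
agfh
cfjnh
lji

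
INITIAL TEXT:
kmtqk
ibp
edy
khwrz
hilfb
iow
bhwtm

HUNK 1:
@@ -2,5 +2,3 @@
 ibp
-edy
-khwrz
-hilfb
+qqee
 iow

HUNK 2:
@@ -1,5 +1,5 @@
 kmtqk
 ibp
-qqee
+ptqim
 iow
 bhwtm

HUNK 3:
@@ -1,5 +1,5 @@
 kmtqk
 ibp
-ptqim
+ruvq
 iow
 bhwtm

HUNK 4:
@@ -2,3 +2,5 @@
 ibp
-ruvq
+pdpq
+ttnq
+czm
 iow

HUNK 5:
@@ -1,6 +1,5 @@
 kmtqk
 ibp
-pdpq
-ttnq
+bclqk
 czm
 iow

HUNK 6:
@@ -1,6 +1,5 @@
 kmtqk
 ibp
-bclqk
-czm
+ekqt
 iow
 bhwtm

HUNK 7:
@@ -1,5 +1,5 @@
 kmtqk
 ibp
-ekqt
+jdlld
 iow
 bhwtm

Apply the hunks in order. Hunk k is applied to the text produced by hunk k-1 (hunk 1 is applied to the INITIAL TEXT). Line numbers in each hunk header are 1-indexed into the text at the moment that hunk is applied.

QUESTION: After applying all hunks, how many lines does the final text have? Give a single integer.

Answer: 5

Derivation:
Hunk 1: at line 2 remove [edy,khwrz,hilfb] add [qqee] -> 5 lines: kmtqk ibp qqee iow bhwtm
Hunk 2: at line 1 remove [qqee] add [ptqim] -> 5 lines: kmtqk ibp ptqim iow bhwtm
Hunk 3: at line 1 remove [ptqim] add [ruvq] -> 5 lines: kmtqk ibp ruvq iow bhwtm
Hunk 4: at line 2 remove [ruvq] add [pdpq,ttnq,czm] -> 7 lines: kmtqk ibp pdpq ttnq czm iow bhwtm
Hunk 5: at line 1 remove [pdpq,ttnq] add [bclqk] -> 6 lines: kmtqk ibp bclqk czm iow bhwtm
Hunk 6: at line 1 remove [bclqk,czm] add [ekqt] -> 5 lines: kmtqk ibp ekqt iow bhwtm
Hunk 7: at line 1 remove [ekqt] add [jdlld] -> 5 lines: kmtqk ibp jdlld iow bhwtm
Final line count: 5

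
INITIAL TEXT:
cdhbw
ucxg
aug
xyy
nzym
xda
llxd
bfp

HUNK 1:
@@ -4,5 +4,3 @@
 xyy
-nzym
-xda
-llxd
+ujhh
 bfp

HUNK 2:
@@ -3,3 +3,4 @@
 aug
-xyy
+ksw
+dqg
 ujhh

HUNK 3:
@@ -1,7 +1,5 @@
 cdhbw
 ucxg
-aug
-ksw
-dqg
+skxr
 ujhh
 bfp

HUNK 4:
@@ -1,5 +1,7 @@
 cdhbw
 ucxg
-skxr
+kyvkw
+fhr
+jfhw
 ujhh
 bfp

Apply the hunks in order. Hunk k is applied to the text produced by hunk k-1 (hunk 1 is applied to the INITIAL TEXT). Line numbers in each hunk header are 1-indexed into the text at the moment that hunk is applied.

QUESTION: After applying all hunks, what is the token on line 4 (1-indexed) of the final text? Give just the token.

Answer: fhr

Derivation:
Hunk 1: at line 4 remove [nzym,xda,llxd] add [ujhh] -> 6 lines: cdhbw ucxg aug xyy ujhh bfp
Hunk 2: at line 3 remove [xyy] add [ksw,dqg] -> 7 lines: cdhbw ucxg aug ksw dqg ujhh bfp
Hunk 3: at line 1 remove [aug,ksw,dqg] add [skxr] -> 5 lines: cdhbw ucxg skxr ujhh bfp
Hunk 4: at line 1 remove [skxr] add [kyvkw,fhr,jfhw] -> 7 lines: cdhbw ucxg kyvkw fhr jfhw ujhh bfp
Final line 4: fhr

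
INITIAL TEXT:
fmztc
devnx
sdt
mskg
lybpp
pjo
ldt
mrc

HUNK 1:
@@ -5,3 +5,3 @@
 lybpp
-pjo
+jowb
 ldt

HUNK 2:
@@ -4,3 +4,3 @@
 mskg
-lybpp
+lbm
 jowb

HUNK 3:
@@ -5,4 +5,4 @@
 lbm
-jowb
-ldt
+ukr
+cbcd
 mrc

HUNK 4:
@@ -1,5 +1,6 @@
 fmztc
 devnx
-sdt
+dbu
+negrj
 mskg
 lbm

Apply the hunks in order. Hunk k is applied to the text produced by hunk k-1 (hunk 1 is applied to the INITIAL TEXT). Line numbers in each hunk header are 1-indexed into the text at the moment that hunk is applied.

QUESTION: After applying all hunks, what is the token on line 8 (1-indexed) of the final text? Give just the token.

Answer: cbcd

Derivation:
Hunk 1: at line 5 remove [pjo] add [jowb] -> 8 lines: fmztc devnx sdt mskg lybpp jowb ldt mrc
Hunk 2: at line 4 remove [lybpp] add [lbm] -> 8 lines: fmztc devnx sdt mskg lbm jowb ldt mrc
Hunk 3: at line 5 remove [jowb,ldt] add [ukr,cbcd] -> 8 lines: fmztc devnx sdt mskg lbm ukr cbcd mrc
Hunk 4: at line 1 remove [sdt] add [dbu,negrj] -> 9 lines: fmztc devnx dbu negrj mskg lbm ukr cbcd mrc
Final line 8: cbcd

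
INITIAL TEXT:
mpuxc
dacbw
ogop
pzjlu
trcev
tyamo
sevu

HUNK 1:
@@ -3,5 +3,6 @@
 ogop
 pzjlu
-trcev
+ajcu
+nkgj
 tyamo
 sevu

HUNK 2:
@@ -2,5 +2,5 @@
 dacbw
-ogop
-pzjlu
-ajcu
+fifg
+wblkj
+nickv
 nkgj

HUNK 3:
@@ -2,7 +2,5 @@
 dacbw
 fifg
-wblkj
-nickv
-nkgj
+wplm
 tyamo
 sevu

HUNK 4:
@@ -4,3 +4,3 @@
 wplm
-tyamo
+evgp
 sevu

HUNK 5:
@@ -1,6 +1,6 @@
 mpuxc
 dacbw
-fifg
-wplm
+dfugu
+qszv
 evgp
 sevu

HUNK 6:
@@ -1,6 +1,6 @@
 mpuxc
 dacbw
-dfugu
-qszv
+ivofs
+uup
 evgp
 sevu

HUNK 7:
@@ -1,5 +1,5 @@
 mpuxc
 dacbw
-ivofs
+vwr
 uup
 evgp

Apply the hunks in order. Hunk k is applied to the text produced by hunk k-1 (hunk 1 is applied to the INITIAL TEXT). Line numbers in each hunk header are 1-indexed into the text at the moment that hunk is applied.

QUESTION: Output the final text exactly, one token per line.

Hunk 1: at line 3 remove [trcev] add [ajcu,nkgj] -> 8 lines: mpuxc dacbw ogop pzjlu ajcu nkgj tyamo sevu
Hunk 2: at line 2 remove [ogop,pzjlu,ajcu] add [fifg,wblkj,nickv] -> 8 lines: mpuxc dacbw fifg wblkj nickv nkgj tyamo sevu
Hunk 3: at line 2 remove [wblkj,nickv,nkgj] add [wplm] -> 6 lines: mpuxc dacbw fifg wplm tyamo sevu
Hunk 4: at line 4 remove [tyamo] add [evgp] -> 6 lines: mpuxc dacbw fifg wplm evgp sevu
Hunk 5: at line 1 remove [fifg,wplm] add [dfugu,qszv] -> 6 lines: mpuxc dacbw dfugu qszv evgp sevu
Hunk 6: at line 1 remove [dfugu,qszv] add [ivofs,uup] -> 6 lines: mpuxc dacbw ivofs uup evgp sevu
Hunk 7: at line 1 remove [ivofs] add [vwr] -> 6 lines: mpuxc dacbw vwr uup evgp sevu

Answer: mpuxc
dacbw
vwr
uup
evgp
sevu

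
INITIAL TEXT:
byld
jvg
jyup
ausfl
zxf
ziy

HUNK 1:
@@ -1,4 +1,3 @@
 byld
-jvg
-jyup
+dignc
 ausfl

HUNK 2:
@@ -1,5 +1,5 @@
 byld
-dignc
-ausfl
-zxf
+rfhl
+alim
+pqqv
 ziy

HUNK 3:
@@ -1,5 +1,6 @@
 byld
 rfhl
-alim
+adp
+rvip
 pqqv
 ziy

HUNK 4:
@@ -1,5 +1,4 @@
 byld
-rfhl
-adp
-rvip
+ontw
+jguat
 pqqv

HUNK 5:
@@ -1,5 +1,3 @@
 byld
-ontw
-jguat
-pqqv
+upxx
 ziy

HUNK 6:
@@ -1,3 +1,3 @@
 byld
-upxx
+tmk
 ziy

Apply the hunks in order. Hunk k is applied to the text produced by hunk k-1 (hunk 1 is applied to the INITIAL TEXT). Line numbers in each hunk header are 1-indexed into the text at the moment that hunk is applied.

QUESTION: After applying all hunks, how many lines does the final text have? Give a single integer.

Answer: 3

Derivation:
Hunk 1: at line 1 remove [jvg,jyup] add [dignc] -> 5 lines: byld dignc ausfl zxf ziy
Hunk 2: at line 1 remove [dignc,ausfl,zxf] add [rfhl,alim,pqqv] -> 5 lines: byld rfhl alim pqqv ziy
Hunk 3: at line 1 remove [alim] add [adp,rvip] -> 6 lines: byld rfhl adp rvip pqqv ziy
Hunk 4: at line 1 remove [rfhl,adp,rvip] add [ontw,jguat] -> 5 lines: byld ontw jguat pqqv ziy
Hunk 5: at line 1 remove [ontw,jguat,pqqv] add [upxx] -> 3 lines: byld upxx ziy
Hunk 6: at line 1 remove [upxx] add [tmk] -> 3 lines: byld tmk ziy
Final line count: 3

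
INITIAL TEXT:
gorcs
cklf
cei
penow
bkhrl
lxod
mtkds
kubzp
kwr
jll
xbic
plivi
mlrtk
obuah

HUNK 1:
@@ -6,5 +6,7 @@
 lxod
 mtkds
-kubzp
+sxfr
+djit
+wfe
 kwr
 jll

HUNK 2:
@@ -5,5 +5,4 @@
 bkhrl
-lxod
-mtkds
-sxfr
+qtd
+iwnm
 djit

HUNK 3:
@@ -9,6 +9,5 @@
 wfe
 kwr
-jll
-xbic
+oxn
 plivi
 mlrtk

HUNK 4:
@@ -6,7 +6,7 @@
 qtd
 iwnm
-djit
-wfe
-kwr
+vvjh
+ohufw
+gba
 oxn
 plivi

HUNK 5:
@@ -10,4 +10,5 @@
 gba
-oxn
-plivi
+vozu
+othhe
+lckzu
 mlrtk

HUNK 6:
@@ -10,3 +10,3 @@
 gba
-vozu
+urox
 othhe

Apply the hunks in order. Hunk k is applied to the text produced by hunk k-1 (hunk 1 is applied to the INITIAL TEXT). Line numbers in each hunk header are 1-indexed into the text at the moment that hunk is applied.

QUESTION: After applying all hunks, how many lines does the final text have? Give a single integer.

Hunk 1: at line 6 remove [kubzp] add [sxfr,djit,wfe] -> 16 lines: gorcs cklf cei penow bkhrl lxod mtkds sxfr djit wfe kwr jll xbic plivi mlrtk obuah
Hunk 2: at line 5 remove [lxod,mtkds,sxfr] add [qtd,iwnm] -> 15 lines: gorcs cklf cei penow bkhrl qtd iwnm djit wfe kwr jll xbic plivi mlrtk obuah
Hunk 3: at line 9 remove [jll,xbic] add [oxn] -> 14 lines: gorcs cklf cei penow bkhrl qtd iwnm djit wfe kwr oxn plivi mlrtk obuah
Hunk 4: at line 6 remove [djit,wfe,kwr] add [vvjh,ohufw,gba] -> 14 lines: gorcs cklf cei penow bkhrl qtd iwnm vvjh ohufw gba oxn plivi mlrtk obuah
Hunk 5: at line 10 remove [oxn,plivi] add [vozu,othhe,lckzu] -> 15 lines: gorcs cklf cei penow bkhrl qtd iwnm vvjh ohufw gba vozu othhe lckzu mlrtk obuah
Hunk 6: at line 10 remove [vozu] add [urox] -> 15 lines: gorcs cklf cei penow bkhrl qtd iwnm vvjh ohufw gba urox othhe lckzu mlrtk obuah
Final line count: 15

Answer: 15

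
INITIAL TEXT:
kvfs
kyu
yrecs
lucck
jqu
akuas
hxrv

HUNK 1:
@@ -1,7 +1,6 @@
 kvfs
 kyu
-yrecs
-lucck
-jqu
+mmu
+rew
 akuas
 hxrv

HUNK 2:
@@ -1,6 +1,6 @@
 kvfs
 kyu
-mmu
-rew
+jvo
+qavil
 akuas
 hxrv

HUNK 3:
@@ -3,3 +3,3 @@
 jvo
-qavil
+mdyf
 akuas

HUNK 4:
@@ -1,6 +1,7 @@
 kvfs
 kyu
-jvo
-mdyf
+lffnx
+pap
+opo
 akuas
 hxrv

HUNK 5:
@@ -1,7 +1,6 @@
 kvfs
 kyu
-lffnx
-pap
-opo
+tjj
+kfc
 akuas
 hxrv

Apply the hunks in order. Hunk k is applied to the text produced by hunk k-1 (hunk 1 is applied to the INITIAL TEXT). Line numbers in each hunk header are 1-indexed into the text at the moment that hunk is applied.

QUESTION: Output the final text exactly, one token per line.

Answer: kvfs
kyu
tjj
kfc
akuas
hxrv

Derivation:
Hunk 1: at line 1 remove [yrecs,lucck,jqu] add [mmu,rew] -> 6 lines: kvfs kyu mmu rew akuas hxrv
Hunk 2: at line 1 remove [mmu,rew] add [jvo,qavil] -> 6 lines: kvfs kyu jvo qavil akuas hxrv
Hunk 3: at line 3 remove [qavil] add [mdyf] -> 6 lines: kvfs kyu jvo mdyf akuas hxrv
Hunk 4: at line 1 remove [jvo,mdyf] add [lffnx,pap,opo] -> 7 lines: kvfs kyu lffnx pap opo akuas hxrv
Hunk 5: at line 1 remove [lffnx,pap,opo] add [tjj,kfc] -> 6 lines: kvfs kyu tjj kfc akuas hxrv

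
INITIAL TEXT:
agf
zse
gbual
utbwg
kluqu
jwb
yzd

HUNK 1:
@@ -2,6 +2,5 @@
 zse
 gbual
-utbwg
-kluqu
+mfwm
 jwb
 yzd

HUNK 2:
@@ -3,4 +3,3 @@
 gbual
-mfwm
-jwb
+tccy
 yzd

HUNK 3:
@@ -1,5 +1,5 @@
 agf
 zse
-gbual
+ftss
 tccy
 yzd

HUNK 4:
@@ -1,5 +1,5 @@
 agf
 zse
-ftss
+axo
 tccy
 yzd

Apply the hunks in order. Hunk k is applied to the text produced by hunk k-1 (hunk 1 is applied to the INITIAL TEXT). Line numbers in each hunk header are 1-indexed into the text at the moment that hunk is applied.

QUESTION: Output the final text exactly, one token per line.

Answer: agf
zse
axo
tccy
yzd

Derivation:
Hunk 1: at line 2 remove [utbwg,kluqu] add [mfwm] -> 6 lines: agf zse gbual mfwm jwb yzd
Hunk 2: at line 3 remove [mfwm,jwb] add [tccy] -> 5 lines: agf zse gbual tccy yzd
Hunk 3: at line 1 remove [gbual] add [ftss] -> 5 lines: agf zse ftss tccy yzd
Hunk 4: at line 1 remove [ftss] add [axo] -> 5 lines: agf zse axo tccy yzd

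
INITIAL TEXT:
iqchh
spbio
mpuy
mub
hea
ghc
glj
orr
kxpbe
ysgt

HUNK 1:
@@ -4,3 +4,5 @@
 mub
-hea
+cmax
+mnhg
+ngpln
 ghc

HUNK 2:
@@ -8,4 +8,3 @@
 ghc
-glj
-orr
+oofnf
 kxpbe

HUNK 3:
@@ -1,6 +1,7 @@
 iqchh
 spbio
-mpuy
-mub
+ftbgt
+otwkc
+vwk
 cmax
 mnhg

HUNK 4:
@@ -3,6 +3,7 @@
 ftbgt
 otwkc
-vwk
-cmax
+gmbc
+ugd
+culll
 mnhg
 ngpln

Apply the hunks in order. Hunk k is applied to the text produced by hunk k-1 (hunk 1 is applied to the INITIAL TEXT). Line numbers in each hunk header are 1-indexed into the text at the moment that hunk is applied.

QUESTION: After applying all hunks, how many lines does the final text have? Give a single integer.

Answer: 13

Derivation:
Hunk 1: at line 4 remove [hea] add [cmax,mnhg,ngpln] -> 12 lines: iqchh spbio mpuy mub cmax mnhg ngpln ghc glj orr kxpbe ysgt
Hunk 2: at line 8 remove [glj,orr] add [oofnf] -> 11 lines: iqchh spbio mpuy mub cmax mnhg ngpln ghc oofnf kxpbe ysgt
Hunk 3: at line 1 remove [mpuy,mub] add [ftbgt,otwkc,vwk] -> 12 lines: iqchh spbio ftbgt otwkc vwk cmax mnhg ngpln ghc oofnf kxpbe ysgt
Hunk 4: at line 3 remove [vwk,cmax] add [gmbc,ugd,culll] -> 13 lines: iqchh spbio ftbgt otwkc gmbc ugd culll mnhg ngpln ghc oofnf kxpbe ysgt
Final line count: 13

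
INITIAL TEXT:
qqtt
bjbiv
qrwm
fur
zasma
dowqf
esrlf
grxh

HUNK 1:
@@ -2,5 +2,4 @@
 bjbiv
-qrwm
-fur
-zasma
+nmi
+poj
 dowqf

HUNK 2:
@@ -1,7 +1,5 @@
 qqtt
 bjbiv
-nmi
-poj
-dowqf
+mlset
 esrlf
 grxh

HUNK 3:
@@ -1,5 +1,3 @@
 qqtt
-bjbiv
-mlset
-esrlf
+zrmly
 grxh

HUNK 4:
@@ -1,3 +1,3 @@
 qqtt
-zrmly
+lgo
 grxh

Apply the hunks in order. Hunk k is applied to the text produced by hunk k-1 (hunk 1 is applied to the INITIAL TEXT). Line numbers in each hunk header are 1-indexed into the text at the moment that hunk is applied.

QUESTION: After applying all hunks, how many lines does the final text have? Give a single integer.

Hunk 1: at line 2 remove [qrwm,fur,zasma] add [nmi,poj] -> 7 lines: qqtt bjbiv nmi poj dowqf esrlf grxh
Hunk 2: at line 1 remove [nmi,poj,dowqf] add [mlset] -> 5 lines: qqtt bjbiv mlset esrlf grxh
Hunk 3: at line 1 remove [bjbiv,mlset,esrlf] add [zrmly] -> 3 lines: qqtt zrmly grxh
Hunk 4: at line 1 remove [zrmly] add [lgo] -> 3 lines: qqtt lgo grxh
Final line count: 3

Answer: 3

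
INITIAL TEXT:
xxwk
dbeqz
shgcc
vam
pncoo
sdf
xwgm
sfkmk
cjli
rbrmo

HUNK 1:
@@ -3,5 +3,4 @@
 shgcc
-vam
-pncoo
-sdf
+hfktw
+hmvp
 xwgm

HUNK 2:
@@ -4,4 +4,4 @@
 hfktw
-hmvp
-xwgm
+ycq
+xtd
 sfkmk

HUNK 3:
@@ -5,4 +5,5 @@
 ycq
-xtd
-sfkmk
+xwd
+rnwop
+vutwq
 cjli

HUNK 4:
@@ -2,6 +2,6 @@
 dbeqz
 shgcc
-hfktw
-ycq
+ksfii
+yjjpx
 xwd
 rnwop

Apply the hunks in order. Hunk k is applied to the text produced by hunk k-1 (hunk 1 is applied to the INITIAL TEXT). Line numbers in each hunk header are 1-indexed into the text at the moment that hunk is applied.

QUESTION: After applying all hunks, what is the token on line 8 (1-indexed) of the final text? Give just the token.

Hunk 1: at line 3 remove [vam,pncoo,sdf] add [hfktw,hmvp] -> 9 lines: xxwk dbeqz shgcc hfktw hmvp xwgm sfkmk cjli rbrmo
Hunk 2: at line 4 remove [hmvp,xwgm] add [ycq,xtd] -> 9 lines: xxwk dbeqz shgcc hfktw ycq xtd sfkmk cjli rbrmo
Hunk 3: at line 5 remove [xtd,sfkmk] add [xwd,rnwop,vutwq] -> 10 lines: xxwk dbeqz shgcc hfktw ycq xwd rnwop vutwq cjli rbrmo
Hunk 4: at line 2 remove [hfktw,ycq] add [ksfii,yjjpx] -> 10 lines: xxwk dbeqz shgcc ksfii yjjpx xwd rnwop vutwq cjli rbrmo
Final line 8: vutwq

Answer: vutwq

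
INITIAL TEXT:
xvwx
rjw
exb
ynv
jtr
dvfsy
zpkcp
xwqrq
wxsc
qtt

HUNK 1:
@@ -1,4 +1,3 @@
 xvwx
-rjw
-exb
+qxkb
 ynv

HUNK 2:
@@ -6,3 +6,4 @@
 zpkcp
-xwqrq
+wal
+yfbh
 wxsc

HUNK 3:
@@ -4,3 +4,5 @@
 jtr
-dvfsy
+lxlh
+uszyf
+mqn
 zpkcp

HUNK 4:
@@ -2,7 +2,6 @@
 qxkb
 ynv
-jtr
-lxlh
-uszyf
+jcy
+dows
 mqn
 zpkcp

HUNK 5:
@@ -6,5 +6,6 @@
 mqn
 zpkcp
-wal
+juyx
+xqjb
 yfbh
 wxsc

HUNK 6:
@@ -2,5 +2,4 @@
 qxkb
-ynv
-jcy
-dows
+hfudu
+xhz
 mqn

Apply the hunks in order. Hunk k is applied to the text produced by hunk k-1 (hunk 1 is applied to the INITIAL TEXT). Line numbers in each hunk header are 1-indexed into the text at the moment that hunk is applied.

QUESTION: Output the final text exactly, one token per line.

Hunk 1: at line 1 remove [rjw,exb] add [qxkb] -> 9 lines: xvwx qxkb ynv jtr dvfsy zpkcp xwqrq wxsc qtt
Hunk 2: at line 6 remove [xwqrq] add [wal,yfbh] -> 10 lines: xvwx qxkb ynv jtr dvfsy zpkcp wal yfbh wxsc qtt
Hunk 3: at line 4 remove [dvfsy] add [lxlh,uszyf,mqn] -> 12 lines: xvwx qxkb ynv jtr lxlh uszyf mqn zpkcp wal yfbh wxsc qtt
Hunk 4: at line 2 remove [jtr,lxlh,uszyf] add [jcy,dows] -> 11 lines: xvwx qxkb ynv jcy dows mqn zpkcp wal yfbh wxsc qtt
Hunk 5: at line 6 remove [wal] add [juyx,xqjb] -> 12 lines: xvwx qxkb ynv jcy dows mqn zpkcp juyx xqjb yfbh wxsc qtt
Hunk 6: at line 2 remove [ynv,jcy,dows] add [hfudu,xhz] -> 11 lines: xvwx qxkb hfudu xhz mqn zpkcp juyx xqjb yfbh wxsc qtt

Answer: xvwx
qxkb
hfudu
xhz
mqn
zpkcp
juyx
xqjb
yfbh
wxsc
qtt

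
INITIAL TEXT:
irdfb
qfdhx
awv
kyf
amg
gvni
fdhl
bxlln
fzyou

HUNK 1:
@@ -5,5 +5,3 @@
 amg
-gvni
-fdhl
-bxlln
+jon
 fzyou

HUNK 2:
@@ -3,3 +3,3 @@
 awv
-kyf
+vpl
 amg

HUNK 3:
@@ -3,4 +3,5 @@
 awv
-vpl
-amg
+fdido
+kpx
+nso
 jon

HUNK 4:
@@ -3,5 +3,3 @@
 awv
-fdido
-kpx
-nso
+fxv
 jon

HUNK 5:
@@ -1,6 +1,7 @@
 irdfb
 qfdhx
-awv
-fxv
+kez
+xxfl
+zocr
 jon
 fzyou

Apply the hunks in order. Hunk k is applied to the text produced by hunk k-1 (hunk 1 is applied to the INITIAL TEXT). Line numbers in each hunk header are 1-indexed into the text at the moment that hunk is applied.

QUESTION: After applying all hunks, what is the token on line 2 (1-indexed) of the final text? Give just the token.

Hunk 1: at line 5 remove [gvni,fdhl,bxlln] add [jon] -> 7 lines: irdfb qfdhx awv kyf amg jon fzyou
Hunk 2: at line 3 remove [kyf] add [vpl] -> 7 lines: irdfb qfdhx awv vpl amg jon fzyou
Hunk 3: at line 3 remove [vpl,amg] add [fdido,kpx,nso] -> 8 lines: irdfb qfdhx awv fdido kpx nso jon fzyou
Hunk 4: at line 3 remove [fdido,kpx,nso] add [fxv] -> 6 lines: irdfb qfdhx awv fxv jon fzyou
Hunk 5: at line 1 remove [awv,fxv] add [kez,xxfl,zocr] -> 7 lines: irdfb qfdhx kez xxfl zocr jon fzyou
Final line 2: qfdhx

Answer: qfdhx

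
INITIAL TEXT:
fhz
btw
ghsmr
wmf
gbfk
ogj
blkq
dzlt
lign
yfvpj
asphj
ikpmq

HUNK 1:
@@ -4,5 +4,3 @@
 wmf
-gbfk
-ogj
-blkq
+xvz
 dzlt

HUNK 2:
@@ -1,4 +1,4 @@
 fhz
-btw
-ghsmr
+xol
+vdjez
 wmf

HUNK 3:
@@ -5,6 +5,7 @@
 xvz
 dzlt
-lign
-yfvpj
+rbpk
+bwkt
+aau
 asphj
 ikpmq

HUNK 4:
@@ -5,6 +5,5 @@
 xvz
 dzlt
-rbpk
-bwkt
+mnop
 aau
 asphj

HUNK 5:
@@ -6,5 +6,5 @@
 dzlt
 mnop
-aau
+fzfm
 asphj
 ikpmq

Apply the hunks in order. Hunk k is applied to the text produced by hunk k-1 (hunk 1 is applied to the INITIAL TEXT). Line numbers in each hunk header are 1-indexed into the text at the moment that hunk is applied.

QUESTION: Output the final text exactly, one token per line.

Answer: fhz
xol
vdjez
wmf
xvz
dzlt
mnop
fzfm
asphj
ikpmq

Derivation:
Hunk 1: at line 4 remove [gbfk,ogj,blkq] add [xvz] -> 10 lines: fhz btw ghsmr wmf xvz dzlt lign yfvpj asphj ikpmq
Hunk 2: at line 1 remove [btw,ghsmr] add [xol,vdjez] -> 10 lines: fhz xol vdjez wmf xvz dzlt lign yfvpj asphj ikpmq
Hunk 3: at line 5 remove [lign,yfvpj] add [rbpk,bwkt,aau] -> 11 lines: fhz xol vdjez wmf xvz dzlt rbpk bwkt aau asphj ikpmq
Hunk 4: at line 5 remove [rbpk,bwkt] add [mnop] -> 10 lines: fhz xol vdjez wmf xvz dzlt mnop aau asphj ikpmq
Hunk 5: at line 6 remove [aau] add [fzfm] -> 10 lines: fhz xol vdjez wmf xvz dzlt mnop fzfm asphj ikpmq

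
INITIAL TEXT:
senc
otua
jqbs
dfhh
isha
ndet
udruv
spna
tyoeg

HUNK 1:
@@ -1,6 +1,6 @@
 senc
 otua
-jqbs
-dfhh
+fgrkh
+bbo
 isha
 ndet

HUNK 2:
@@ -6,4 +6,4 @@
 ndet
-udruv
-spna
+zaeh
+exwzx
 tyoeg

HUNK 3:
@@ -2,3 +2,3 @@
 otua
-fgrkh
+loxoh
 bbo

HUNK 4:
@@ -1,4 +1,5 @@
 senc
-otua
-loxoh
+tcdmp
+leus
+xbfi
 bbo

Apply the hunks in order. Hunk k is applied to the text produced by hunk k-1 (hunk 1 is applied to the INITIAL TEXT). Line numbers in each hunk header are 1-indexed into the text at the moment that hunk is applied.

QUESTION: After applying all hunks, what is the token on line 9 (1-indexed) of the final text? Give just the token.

Hunk 1: at line 1 remove [jqbs,dfhh] add [fgrkh,bbo] -> 9 lines: senc otua fgrkh bbo isha ndet udruv spna tyoeg
Hunk 2: at line 6 remove [udruv,spna] add [zaeh,exwzx] -> 9 lines: senc otua fgrkh bbo isha ndet zaeh exwzx tyoeg
Hunk 3: at line 2 remove [fgrkh] add [loxoh] -> 9 lines: senc otua loxoh bbo isha ndet zaeh exwzx tyoeg
Hunk 4: at line 1 remove [otua,loxoh] add [tcdmp,leus,xbfi] -> 10 lines: senc tcdmp leus xbfi bbo isha ndet zaeh exwzx tyoeg
Final line 9: exwzx

Answer: exwzx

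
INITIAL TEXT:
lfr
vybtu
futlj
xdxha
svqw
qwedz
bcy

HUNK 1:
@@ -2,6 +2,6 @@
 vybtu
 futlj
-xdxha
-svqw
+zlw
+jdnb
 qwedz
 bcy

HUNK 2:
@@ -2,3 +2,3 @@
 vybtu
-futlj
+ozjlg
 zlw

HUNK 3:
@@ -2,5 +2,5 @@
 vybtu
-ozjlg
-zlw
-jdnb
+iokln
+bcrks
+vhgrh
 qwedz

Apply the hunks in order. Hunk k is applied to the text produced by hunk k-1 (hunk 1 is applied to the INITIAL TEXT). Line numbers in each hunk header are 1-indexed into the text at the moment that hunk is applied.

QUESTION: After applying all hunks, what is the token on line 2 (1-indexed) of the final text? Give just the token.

Answer: vybtu

Derivation:
Hunk 1: at line 2 remove [xdxha,svqw] add [zlw,jdnb] -> 7 lines: lfr vybtu futlj zlw jdnb qwedz bcy
Hunk 2: at line 2 remove [futlj] add [ozjlg] -> 7 lines: lfr vybtu ozjlg zlw jdnb qwedz bcy
Hunk 3: at line 2 remove [ozjlg,zlw,jdnb] add [iokln,bcrks,vhgrh] -> 7 lines: lfr vybtu iokln bcrks vhgrh qwedz bcy
Final line 2: vybtu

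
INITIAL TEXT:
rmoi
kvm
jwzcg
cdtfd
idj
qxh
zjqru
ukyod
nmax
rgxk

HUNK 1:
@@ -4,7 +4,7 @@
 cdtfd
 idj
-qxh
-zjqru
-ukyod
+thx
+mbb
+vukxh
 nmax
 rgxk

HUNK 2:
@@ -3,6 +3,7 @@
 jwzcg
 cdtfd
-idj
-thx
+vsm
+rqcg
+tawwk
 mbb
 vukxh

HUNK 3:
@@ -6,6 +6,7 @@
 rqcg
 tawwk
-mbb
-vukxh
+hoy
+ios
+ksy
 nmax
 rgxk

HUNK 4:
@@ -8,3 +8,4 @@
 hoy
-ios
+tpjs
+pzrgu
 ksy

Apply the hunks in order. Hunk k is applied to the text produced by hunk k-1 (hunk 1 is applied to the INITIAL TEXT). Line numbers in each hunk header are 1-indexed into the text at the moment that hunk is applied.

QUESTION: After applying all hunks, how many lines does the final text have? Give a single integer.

Answer: 13

Derivation:
Hunk 1: at line 4 remove [qxh,zjqru,ukyod] add [thx,mbb,vukxh] -> 10 lines: rmoi kvm jwzcg cdtfd idj thx mbb vukxh nmax rgxk
Hunk 2: at line 3 remove [idj,thx] add [vsm,rqcg,tawwk] -> 11 lines: rmoi kvm jwzcg cdtfd vsm rqcg tawwk mbb vukxh nmax rgxk
Hunk 3: at line 6 remove [mbb,vukxh] add [hoy,ios,ksy] -> 12 lines: rmoi kvm jwzcg cdtfd vsm rqcg tawwk hoy ios ksy nmax rgxk
Hunk 4: at line 8 remove [ios] add [tpjs,pzrgu] -> 13 lines: rmoi kvm jwzcg cdtfd vsm rqcg tawwk hoy tpjs pzrgu ksy nmax rgxk
Final line count: 13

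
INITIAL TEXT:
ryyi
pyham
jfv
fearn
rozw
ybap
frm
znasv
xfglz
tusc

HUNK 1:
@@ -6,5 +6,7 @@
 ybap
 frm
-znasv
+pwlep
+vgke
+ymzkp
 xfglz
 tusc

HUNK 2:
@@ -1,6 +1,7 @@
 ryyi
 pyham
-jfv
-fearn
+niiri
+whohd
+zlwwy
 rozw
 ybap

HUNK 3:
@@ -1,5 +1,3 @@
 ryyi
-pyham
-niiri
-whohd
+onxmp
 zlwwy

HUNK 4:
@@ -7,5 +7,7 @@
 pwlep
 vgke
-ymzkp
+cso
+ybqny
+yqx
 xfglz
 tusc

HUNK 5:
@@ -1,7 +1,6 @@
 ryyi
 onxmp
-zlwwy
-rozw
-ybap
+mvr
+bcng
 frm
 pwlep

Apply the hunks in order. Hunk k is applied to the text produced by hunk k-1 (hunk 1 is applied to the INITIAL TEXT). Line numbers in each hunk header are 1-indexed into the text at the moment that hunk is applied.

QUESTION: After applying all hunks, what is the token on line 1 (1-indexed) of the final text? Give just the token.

Answer: ryyi

Derivation:
Hunk 1: at line 6 remove [znasv] add [pwlep,vgke,ymzkp] -> 12 lines: ryyi pyham jfv fearn rozw ybap frm pwlep vgke ymzkp xfglz tusc
Hunk 2: at line 1 remove [jfv,fearn] add [niiri,whohd,zlwwy] -> 13 lines: ryyi pyham niiri whohd zlwwy rozw ybap frm pwlep vgke ymzkp xfglz tusc
Hunk 3: at line 1 remove [pyham,niiri,whohd] add [onxmp] -> 11 lines: ryyi onxmp zlwwy rozw ybap frm pwlep vgke ymzkp xfglz tusc
Hunk 4: at line 7 remove [ymzkp] add [cso,ybqny,yqx] -> 13 lines: ryyi onxmp zlwwy rozw ybap frm pwlep vgke cso ybqny yqx xfglz tusc
Hunk 5: at line 1 remove [zlwwy,rozw,ybap] add [mvr,bcng] -> 12 lines: ryyi onxmp mvr bcng frm pwlep vgke cso ybqny yqx xfglz tusc
Final line 1: ryyi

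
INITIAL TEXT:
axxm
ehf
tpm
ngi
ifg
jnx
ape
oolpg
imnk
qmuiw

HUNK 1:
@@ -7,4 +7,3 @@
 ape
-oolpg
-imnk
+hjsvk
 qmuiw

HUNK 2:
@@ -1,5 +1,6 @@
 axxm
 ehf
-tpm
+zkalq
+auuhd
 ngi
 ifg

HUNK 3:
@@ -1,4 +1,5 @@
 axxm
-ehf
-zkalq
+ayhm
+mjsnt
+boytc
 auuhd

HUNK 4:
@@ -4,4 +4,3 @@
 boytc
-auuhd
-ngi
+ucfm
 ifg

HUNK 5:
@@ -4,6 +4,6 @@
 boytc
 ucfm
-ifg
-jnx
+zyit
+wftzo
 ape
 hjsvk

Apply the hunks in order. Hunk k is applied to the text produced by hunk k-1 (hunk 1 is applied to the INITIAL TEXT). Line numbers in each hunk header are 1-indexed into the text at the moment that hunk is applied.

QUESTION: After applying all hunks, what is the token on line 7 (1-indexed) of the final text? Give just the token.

Answer: wftzo

Derivation:
Hunk 1: at line 7 remove [oolpg,imnk] add [hjsvk] -> 9 lines: axxm ehf tpm ngi ifg jnx ape hjsvk qmuiw
Hunk 2: at line 1 remove [tpm] add [zkalq,auuhd] -> 10 lines: axxm ehf zkalq auuhd ngi ifg jnx ape hjsvk qmuiw
Hunk 3: at line 1 remove [ehf,zkalq] add [ayhm,mjsnt,boytc] -> 11 lines: axxm ayhm mjsnt boytc auuhd ngi ifg jnx ape hjsvk qmuiw
Hunk 4: at line 4 remove [auuhd,ngi] add [ucfm] -> 10 lines: axxm ayhm mjsnt boytc ucfm ifg jnx ape hjsvk qmuiw
Hunk 5: at line 4 remove [ifg,jnx] add [zyit,wftzo] -> 10 lines: axxm ayhm mjsnt boytc ucfm zyit wftzo ape hjsvk qmuiw
Final line 7: wftzo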